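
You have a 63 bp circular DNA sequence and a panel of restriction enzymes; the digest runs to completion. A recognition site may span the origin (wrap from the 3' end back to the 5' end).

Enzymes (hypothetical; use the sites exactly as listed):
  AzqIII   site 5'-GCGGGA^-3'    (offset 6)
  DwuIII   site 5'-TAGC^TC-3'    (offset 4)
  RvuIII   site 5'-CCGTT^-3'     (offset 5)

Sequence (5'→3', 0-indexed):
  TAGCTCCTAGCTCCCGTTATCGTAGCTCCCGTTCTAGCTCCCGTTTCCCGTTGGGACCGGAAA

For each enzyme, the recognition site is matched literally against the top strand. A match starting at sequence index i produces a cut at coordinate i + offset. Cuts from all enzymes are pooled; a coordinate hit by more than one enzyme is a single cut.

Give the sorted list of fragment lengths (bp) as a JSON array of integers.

[5,7,7,7,7,7,8,15]

Scan for sites:
  AzqIII (GCGGGA, off=6): no sites
  DwuIII TAGCTC/4: at [0, 7, 22, 34] ⇒ [4, 11, 26, 38]
  RvuIII CCGTT/5: at [13, 28, 40, 47] ⇒ [18, 33, 45, 52]

Pooled cuts: [4, 11, 18, 26, 33, 38, 45, 52]

Fragment lengths:
  4→11: 7 bp
  11→18: 7 bp
  18→26: 8 bp
  26→33: 7 bp
  33→38: 5 bp
  38→45: 7 bp
  45→52: 7 bp
  52→4 (wrap): 63-52+4 = 15 bp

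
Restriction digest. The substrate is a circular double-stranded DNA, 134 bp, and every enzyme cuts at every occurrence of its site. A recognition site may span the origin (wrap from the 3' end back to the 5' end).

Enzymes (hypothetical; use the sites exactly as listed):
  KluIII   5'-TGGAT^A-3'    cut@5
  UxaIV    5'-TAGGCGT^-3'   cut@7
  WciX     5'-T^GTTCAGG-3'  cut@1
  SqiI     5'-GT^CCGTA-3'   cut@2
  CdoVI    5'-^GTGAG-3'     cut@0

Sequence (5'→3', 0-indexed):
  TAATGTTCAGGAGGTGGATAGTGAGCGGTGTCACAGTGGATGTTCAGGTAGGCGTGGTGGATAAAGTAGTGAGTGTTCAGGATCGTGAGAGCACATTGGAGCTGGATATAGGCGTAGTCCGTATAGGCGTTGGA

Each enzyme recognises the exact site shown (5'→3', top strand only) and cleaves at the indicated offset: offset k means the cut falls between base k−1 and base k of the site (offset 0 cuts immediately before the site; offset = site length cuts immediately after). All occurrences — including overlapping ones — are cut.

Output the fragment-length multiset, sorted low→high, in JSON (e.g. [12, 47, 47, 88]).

Scan for sites:
  KluIII TGGATA/5: at [14, 57, 102, 130] ⇒ [1, 19, 62, 107]
  UxaIV TAGGCGT/7: at [48, 108, 123] ⇒ [55, 115, 130]
  WciX TGTTCAGG/1: at [3, 40, 73] ⇒ [4, 41, 74]
  SqiI GTCCGTA/2: at [116] ⇒ [118]
  CdoVI GTGAG/0: at [20, 68, 84] ⇒ [20, 68, 84]

All cut coordinates (distinct, sorted): [1, 4, 19, 20, 41, 55, 62, 68, 74, 84, 107, 115, 118, 130]

Fragment lengths:
  1→4: 3 bp
  4→19: 15 bp
  19→20: 1 bp
  20→41: 21 bp
  41→55: 14 bp
  55→62: 7 bp
  62→68: 6 bp
  68→74: 6 bp
  74→84: 10 bp
  84→107: 23 bp
  107→115: 8 bp
  115→118: 3 bp
  118→130: 12 bp
  130→1 (wrap): 134-130+1 = 5 bp

[1,3,3,5,6,6,7,8,10,12,14,15,21,23]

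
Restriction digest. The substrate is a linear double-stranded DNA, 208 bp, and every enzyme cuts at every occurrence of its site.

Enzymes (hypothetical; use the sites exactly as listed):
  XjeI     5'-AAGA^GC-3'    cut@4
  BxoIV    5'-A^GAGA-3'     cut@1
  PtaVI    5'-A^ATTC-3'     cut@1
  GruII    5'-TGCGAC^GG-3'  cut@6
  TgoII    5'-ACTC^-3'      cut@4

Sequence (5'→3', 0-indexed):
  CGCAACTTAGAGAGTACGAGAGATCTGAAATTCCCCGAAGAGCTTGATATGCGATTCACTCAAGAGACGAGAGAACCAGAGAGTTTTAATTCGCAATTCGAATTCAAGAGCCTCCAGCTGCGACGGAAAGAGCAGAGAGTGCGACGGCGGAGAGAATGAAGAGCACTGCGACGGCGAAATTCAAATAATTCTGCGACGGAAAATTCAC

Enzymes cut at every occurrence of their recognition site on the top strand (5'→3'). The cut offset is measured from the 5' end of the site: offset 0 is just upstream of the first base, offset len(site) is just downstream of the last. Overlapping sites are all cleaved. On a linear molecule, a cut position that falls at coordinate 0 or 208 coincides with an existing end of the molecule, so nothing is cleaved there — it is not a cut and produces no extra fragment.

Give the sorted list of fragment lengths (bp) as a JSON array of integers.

[2,3,5,6,6,6,6,7,7,7,8,8,9,9,10,10,10,10,10,11,11,12,15,20]

Scan for sites:
  XjeI (AAGAGC, off=4): starts [37, 105, 127, 158] → cuts [41, 109, 131, 162]
  BxoIV (AGAGA, off=1): starts [8, 18, 62, 69, 77, 133, 150] → cuts [9, 19, 63, 70, 78, 134, 151]
  PtaVI (AATTC, off=1): starts [28, 87, 94, 100, 177, 186, 201] → cuts [29, 88, 95, 101, 178, 187, 202]
  GruII (TGCGACGG, off=6): starts [118, 139, 166, 191] → cuts [124, 145, 172, 197]
  TgoII (ACTC, off=4): starts [57] → cuts [61]

All cut coordinates (distinct, sorted): [9, 19, 29, 41, 61, 63, 70, 78, 88, 95, 101, 109, 124, 131, 134, 145, 151, 162, 172, 178, 187, 197, 202]

Fragment lengths:
  [0,9): 9 bp
  [9,19): 10 bp
  [19,29): 10 bp
  [29,41): 12 bp
  [41,61): 20 bp
  [61,63): 2 bp
  [63,70): 7 bp
  [70,78): 8 bp
  [78,88): 10 bp
  [88,95): 7 bp
  [95,101): 6 bp
  [101,109): 8 bp
  [109,124): 15 bp
  [124,131): 7 bp
  [131,134): 3 bp
  [134,145): 11 bp
  [145,151): 6 bp
  [151,162): 11 bp
  [162,172): 10 bp
  [172,178): 6 bp
  [178,187): 9 bp
  [187,197): 10 bp
  [197,202): 5 bp
  [202,208): 6 bp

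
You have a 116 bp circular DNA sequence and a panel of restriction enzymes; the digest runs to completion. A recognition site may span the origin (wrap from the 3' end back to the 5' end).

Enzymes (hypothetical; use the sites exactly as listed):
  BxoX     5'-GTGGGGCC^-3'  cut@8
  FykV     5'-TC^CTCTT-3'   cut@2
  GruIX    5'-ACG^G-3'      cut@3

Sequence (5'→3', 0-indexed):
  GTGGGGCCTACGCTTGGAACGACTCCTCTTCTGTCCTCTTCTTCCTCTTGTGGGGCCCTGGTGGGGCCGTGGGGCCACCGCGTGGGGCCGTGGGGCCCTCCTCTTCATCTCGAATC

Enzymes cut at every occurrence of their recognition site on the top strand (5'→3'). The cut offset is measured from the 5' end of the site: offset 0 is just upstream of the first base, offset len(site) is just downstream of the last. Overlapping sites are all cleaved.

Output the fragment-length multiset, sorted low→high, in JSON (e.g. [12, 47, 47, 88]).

[3,8,8,9,10,11,13,13,17,24]

Scan for sites:
  BxoX GTGGGGCC/8: at [0, 49, 60, 68, 81, 89] ⇒ [8, 57, 68, 76, 89, 97]
  FykV TCCTCTT/2: at [23, 33, 42, 98] ⇒ [25, 35, 44, 100]
  GruIX (ACGG, off=3): no sites

All cut coordinates (distinct, sorted): [8, 25, 35, 44, 57, 68, 76, 89, 97, 100]

Fragments:
  8→25: 17 bp
  25→35: 10 bp
  35→44: 9 bp
  44→57: 13 bp
  57→68: 11 bp
  68→76: 8 bp
  76→89: 13 bp
  89→97: 8 bp
  97→100: 3 bp
  100→8 (wrap): 116-100+8 = 24 bp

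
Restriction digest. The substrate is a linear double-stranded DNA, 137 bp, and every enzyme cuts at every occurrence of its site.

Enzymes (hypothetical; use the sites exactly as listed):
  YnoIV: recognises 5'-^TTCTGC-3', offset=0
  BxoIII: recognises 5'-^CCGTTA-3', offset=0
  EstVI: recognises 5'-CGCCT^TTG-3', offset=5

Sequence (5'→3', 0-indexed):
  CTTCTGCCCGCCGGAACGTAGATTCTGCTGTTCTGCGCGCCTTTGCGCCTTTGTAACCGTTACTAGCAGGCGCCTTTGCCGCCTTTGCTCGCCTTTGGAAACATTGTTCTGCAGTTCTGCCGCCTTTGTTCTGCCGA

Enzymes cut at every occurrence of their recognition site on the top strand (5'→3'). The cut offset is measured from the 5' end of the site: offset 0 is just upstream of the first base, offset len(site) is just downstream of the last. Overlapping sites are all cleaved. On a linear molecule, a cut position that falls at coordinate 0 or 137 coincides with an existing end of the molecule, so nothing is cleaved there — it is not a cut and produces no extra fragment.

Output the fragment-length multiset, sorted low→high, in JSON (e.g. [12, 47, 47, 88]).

Scan for sites:
  YnoIV TTCTGC/0: at [1, 22, 30, 106, 114, 128] ⇒ [1, 22, 30, 106, 114, 128]
  BxoIII CCGTTA/0: at [56] ⇒ [56]
  EstVI CGCCTTTG/5: at [37, 45, 70, 79, 89, 120] ⇒ [42, 50, 75, 84, 94, 125]

All cut coordinates (distinct, sorted): [1, 22, 30, 42, 50, 56, 75, 84, 94, 106, 114, 125, 128]

Fragment lengths:
  [0,1): 1 bp
  [1,22): 21 bp
  [22,30): 8 bp
  [30,42): 12 bp
  [42,50): 8 bp
  [50,56): 6 bp
  [56,75): 19 bp
  [75,84): 9 bp
  [84,94): 10 bp
  [94,106): 12 bp
  [106,114): 8 bp
  [114,125): 11 bp
  [125,128): 3 bp
  [128,137): 9 bp

[1,3,6,8,8,8,9,9,10,11,12,12,19,21]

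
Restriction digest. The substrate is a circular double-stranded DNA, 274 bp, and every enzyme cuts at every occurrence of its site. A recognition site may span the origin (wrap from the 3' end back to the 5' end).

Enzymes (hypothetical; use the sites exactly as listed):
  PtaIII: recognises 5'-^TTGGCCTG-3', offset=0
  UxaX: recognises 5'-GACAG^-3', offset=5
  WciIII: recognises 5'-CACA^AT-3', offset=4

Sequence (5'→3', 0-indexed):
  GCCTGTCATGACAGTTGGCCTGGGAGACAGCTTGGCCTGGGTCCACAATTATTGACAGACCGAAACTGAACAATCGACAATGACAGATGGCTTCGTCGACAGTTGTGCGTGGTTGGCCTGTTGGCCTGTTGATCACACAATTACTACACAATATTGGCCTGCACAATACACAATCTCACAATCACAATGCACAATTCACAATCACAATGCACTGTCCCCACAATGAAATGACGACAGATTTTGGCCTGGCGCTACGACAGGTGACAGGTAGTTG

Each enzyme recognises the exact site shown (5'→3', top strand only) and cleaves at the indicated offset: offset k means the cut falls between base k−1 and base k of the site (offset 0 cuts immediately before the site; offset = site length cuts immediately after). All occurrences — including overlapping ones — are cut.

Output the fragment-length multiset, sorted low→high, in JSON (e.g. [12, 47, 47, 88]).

Scan for sites:
  PtaIII (TTGGCCTG, off=0): starts [14, 31, 112, 120, 153, 240, 271] → cuts [14, 31, 112, 120, 153, 240, 271]
  UxaX (GACAG, off=5): starts [9, 25, 53, 81, 97, 232, 255, 262] → cuts [14, 30, 58, 86, 102, 237, 260, 267]
  WciIII (CACAAT, off=4): starts [43, 135, 146, 161, 168, 176, 182, 189, 196, 202, 218] → cuts [47, 139, 150, 165, 172, 180, 186, 193, 200, 206, 222]

All cut coordinates (distinct, sorted): [14, 30, 31, 47, 58, 86, 102, 112, 120, 139, 150, 153, 165, 172, 180, 186, 193, 200, 206, 222, 237, 240, 260, 267, 271]

Fragment lengths:
  14→30: 16 bp
  30→31: 1 bp
  31→47: 16 bp
  47→58: 11 bp
  58→86: 28 bp
  86→102: 16 bp
  102→112: 10 bp
  112→120: 8 bp
  120→139: 19 bp
  139→150: 11 bp
  150→153: 3 bp
  153→165: 12 bp
  165→172: 7 bp
  172→180: 8 bp
  180→186: 6 bp
  186→193: 7 bp
  193→200: 7 bp
  200→206: 6 bp
  206→222: 16 bp
  222→237: 15 bp
  237→240: 3 bp
  240→260: 20 bp
  260→267: 7 bp
  267→271: 4 bp
  271→14 (wrap): 274-271+14 = 17 bp

[1,3,3,4,6,6,7,7,7,7,8,8,10,11,11,12,15,16,16,16,16,17,19,20,28]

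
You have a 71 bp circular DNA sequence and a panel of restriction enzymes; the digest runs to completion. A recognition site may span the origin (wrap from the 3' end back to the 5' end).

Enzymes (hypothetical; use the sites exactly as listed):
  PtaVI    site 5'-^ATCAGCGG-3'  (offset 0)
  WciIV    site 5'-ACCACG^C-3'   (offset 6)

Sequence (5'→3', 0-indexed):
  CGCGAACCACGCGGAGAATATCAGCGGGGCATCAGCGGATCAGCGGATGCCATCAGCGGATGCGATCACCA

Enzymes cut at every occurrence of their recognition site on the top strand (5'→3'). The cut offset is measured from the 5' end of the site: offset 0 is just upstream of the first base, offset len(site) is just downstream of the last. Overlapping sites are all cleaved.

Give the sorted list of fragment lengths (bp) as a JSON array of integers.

[8,8,9,11,13,22]

Per-enzyme occurrences:
  PtaVI (ATCAGCGG, off=0): starts [19, 30, 38, 51] → cuts [19, 30, 38, 51]
  WciIV (ACCACGC, off=6): starts [5, 67] → cuts [2, 11]

Pooled cuts: [2, 11, 19, 30, 38, 51]

Fragments:
  2→11: 9 bp
  11→19: 8 bp
  19→30: 11 bp
  30→38: 8 bp
  38→51: 13 bp
  51→2 (wrap): 71-51+2 = 22 bp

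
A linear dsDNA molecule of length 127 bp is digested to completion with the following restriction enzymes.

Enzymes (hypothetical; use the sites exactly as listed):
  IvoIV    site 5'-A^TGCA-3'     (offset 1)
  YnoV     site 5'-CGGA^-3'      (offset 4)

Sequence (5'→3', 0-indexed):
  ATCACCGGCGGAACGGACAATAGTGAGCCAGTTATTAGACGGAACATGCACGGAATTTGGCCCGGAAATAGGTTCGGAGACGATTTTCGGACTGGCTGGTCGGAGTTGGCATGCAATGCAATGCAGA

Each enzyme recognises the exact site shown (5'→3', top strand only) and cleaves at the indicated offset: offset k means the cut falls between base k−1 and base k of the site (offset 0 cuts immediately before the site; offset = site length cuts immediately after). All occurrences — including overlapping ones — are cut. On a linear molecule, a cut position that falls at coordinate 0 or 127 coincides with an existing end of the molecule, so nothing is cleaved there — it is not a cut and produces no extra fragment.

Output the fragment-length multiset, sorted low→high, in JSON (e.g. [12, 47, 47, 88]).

Scan for sites:
  IvoIV (ATGCA, off=1): starts [45, 110, 115, 120] → cuts [46, 111, 116, 121]
  YnoV (CGGA, off=4): starts [8, 13, 39, 50, 62, 74, 87, 100] → cuts [12, 17, 43, 54, 66, 78, 91, 104]

Pooled cuts: [12, 17, 43, 46, 54, 66, 78, 91, 104, 111, 116, 121]

Fragment lengths:
  [0,12): 12 bp
  [12,17): 5 bp
  [17,43): 26 bp
  [43,46): 3 bp
  [46,54): 8 bp
  [54,66): 12 bp
  [66,78): 12 bp
  [78,91): 13 bp
  [91,104): 13 bp
  [104,111): 7 bp
  [111,116): 5 bp
  [116,121): 5 bp
  [121,127): 6 bp

[3,5,5,5,6,7,8,12,12,12,13,13,26]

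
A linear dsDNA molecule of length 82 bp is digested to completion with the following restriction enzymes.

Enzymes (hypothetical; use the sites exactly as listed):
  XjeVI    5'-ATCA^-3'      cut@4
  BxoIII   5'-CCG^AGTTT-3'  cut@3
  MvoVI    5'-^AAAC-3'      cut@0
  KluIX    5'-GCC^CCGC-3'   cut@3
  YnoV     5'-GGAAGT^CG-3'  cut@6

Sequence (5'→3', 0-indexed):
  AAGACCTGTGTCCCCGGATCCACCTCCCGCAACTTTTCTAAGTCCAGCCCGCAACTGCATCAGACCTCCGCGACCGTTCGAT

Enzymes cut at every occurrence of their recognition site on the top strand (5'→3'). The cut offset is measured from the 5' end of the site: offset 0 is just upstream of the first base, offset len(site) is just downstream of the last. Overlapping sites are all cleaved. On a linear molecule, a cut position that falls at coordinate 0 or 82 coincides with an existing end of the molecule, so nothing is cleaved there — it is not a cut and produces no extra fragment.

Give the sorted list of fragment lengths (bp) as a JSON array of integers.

Per-enzyme occurrences:
  XjeVI (ATCA, off=4): starts [58] → cuts [62]
  BxoIII (CCGAGTTT, off=3): no sites
  MvoVI (AAAC, off=0): no sites
  KluIX (GCCCCGC, off=3): no sites
  YnoV (GGAAGTCG, off=6): no sites

Pooled cuts: [62]

Fragments:
  [0,62): 62 bp
  [62,82): 20 bp

[20,62]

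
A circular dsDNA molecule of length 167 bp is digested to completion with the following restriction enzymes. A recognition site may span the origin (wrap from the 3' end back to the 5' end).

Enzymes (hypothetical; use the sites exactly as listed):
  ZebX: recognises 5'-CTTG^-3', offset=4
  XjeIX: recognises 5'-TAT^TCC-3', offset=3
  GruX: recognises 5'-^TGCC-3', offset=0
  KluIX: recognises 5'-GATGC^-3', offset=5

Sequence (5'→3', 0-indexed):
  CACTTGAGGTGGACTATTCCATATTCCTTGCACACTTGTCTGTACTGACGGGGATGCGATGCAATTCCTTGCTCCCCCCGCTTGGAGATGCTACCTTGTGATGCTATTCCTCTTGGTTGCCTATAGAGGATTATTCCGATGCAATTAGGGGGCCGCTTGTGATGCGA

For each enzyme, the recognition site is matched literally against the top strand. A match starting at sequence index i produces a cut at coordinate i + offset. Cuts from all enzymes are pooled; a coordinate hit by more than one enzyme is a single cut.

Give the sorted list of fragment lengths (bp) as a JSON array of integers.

Per-enzyme occurrences:
  ZebX CTTG/4: at [2, 26, 34, 67, 80, 94, 111, 155] ⇒ [6, 30, 38, 71, 84, 98, 115, 159]
  XjeIX TATTCC/3: at [14, 21, 104, 131] ⇒ [17, 24, 107, 134]
  GruX TGCC/0: at [117] ⇒ [117]
  KluIX GATGC/5: at [52, 57, 86, 99, 137, 160] ⇒ [57, 62, 91, 104, 142, 165]

Pooled cuts: [6, 17, 24, 30, 38, 57, 62, 71, 84, 91, 98, 104, 107, 115, 117, 134, 142, 159, 165]

Fragments:
  6→17: 11 bp
  17→24: 7 bp
  24→30: 6 bp
  30→38: 8 bp
  38→57: 19 bp
  57→62: 5 bp
  62→71: 9 bp
  71→84: 13 bp
  84→91: 7 bp
  91→98: 7 bp
  98→104: 6 bp
  104→107: 3 bp
  107→115: 8 bp
  115→117: 2 bp
  117→134: 17 bp
  134→142: 8 bp
  142→159: 17 bp
  159→165: 6 bp
  165→6 (wrap): 167-165+6 = 8 bp

[2,3,5,6,6,6,7,7,7,8,8,8,8,9,11,13,17,17,19]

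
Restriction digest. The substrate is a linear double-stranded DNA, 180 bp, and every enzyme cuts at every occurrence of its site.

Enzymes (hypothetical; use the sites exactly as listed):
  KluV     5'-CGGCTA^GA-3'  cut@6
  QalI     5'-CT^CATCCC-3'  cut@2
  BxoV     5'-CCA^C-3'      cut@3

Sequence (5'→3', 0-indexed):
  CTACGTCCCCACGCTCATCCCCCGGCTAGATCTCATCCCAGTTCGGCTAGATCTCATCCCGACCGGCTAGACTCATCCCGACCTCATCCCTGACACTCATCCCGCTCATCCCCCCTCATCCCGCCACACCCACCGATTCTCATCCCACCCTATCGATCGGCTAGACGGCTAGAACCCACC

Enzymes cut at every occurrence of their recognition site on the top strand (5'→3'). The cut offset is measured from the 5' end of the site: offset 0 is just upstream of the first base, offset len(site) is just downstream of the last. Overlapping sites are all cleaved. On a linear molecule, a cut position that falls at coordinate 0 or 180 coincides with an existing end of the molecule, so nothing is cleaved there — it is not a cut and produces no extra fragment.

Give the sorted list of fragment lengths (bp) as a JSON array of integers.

[2,4,4,5,5,6,7,7,8,8,9,10,10,11,11,13,13,15,16,16]

Scan for sites:
  KluV CGGCTAGA/6: at [22, 43, 63, 157, 165] ⇒ [28, 49, 69, 163, 171]
  QalI CTCATCCC/2: at [13, 31, 52, 71, 82, 95, 104, 114, 138] ⇒ [15, 33, 54, 73, 84, 97, 106, 116, 140]
  BxoV CCAC/3: at [8, 123, 129, 144, 175] ⇒ [11, 126, 132, 147, 178]

Pooled cuts: [11, 15, 28, 33, 49, 54, 69, 73, 84, 97, 106, 116, 126, 132, 140, 147, 163, 171, 178]

Fragments:
  [0,11): 11 bp
  [11,15): 4 bp
  [15,28): 13 bp
  [28,33): 5 bp
  [33,49): 16 bp
  [49,54): 5 bp
  [54,69): 15 bp
  [69,73): 4 bp
  [73,84): 11 bp
  [84,97): 13 bp
  [97,106): 9 bp
  [106,116): 10 bp
  [116,126): 10 bp
  [126,132): 6 bp
  [132,140): 8 bp
  [140,147): 7 bp
  [147,163): 16 bp
  [163,171): 8 bp
  [171,178): 7 bp
  [178,180): 2 bp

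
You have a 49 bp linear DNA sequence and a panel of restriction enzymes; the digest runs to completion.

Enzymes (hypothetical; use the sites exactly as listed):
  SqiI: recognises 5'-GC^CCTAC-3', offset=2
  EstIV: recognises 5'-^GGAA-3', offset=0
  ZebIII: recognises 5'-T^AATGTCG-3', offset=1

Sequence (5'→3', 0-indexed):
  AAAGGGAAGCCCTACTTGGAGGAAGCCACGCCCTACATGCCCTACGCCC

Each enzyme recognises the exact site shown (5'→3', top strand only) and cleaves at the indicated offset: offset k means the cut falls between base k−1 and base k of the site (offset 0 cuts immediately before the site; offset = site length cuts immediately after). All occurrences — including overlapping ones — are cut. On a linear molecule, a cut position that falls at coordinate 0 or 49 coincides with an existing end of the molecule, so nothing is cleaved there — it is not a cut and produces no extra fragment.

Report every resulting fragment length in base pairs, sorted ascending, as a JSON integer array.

Scan for sites:
  SqiI GCCCTAC/2: at [8, 29, 38] ⇒ [10, 31, 40]
  EstIV GGAA/0: at [4, 20] ⇒ [4, 20]
  ZebIII (TAATGTCG, off=1): no sites

All cut coordinates (distinct, sorted): [4, 10, 20, 31, 40]

Fragment lengths:
  [0,4): 4 bp
  [4,10): 6 bp
  [10,20): 10 bp
  [20,31): 11 bp
  [31,40): 9 bp
  [40,49): 9 bp

[4,6,9,9,10,11]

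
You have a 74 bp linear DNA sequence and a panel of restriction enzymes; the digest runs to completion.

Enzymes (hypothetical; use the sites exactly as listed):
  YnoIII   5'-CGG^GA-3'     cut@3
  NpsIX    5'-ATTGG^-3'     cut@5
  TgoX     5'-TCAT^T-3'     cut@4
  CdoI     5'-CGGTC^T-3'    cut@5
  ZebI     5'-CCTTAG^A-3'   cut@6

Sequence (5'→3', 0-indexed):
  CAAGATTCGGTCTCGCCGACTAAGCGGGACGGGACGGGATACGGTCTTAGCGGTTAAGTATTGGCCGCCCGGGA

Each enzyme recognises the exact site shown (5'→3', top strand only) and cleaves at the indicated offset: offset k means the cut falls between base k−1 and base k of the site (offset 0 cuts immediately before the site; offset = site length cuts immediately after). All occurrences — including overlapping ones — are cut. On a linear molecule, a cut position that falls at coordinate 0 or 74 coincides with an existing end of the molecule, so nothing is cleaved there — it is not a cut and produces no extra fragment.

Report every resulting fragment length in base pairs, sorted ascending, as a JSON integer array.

Scan for sites:
  YnoIII (CGGGA, off=3): starts [24, 29, 34, 69] → cuts [27, 32, 37, 72]
  NpsIX (ATTGG, off=5): starts [59] → cuts [64]
  TgoX (TCATT, off=4): no sites
  CdoI (CGGTCT, off=5): starts [7, 41] → cuts [12, 46]
  ZebI (CCTTAGA, off=6): no sites

Pooled cuts: [12, 27, 32, 37, 46, 64, 72]

Fragment lengths:
  [0,12): 12 bp
  [12,27): 15 bp
  [27,32): 5 bp
  [32,37): 5 bp
  [37,46): 9 bp
  [46,64): 18 bp
  [64,72): 8 bp
  [72,74): 2 bp

[2,5,5,8,9,12,15,18]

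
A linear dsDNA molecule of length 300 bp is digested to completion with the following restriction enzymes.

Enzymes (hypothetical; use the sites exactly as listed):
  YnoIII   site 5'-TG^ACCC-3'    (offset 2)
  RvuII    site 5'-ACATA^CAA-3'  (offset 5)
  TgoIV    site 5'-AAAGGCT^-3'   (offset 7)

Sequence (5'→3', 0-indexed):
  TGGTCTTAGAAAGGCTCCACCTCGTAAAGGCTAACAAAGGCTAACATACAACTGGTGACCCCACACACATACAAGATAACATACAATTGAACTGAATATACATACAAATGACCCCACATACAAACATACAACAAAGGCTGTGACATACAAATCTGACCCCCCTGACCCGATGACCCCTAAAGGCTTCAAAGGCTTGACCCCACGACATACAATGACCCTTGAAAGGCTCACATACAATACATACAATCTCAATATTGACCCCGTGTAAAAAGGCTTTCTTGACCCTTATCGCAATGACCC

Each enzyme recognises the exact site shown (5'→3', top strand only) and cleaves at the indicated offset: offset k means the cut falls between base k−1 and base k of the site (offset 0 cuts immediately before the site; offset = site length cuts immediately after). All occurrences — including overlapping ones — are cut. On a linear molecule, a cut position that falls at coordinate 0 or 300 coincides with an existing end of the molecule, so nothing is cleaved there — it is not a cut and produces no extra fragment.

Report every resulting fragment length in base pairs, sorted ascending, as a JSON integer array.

[2,4,5,6,6,6,6,8,8,8,8,9,9,9,9,10,10,11,12,13,13,14,14,14,15,16,16,18,21]

Per-enzyme occurrences:
  YnoIII TGACCC/2: at [55, 108, 153, 162, 170, 194, 212, 255, 279, 294] ⇒ [57, 110, 155, 164, 172, 196, 214, 257, 281, 296]
  RvuII ACATACAA/5: at [43, 66, 78, 99, 115, 123, 142, 204, 229, 238] ⇒ [48, 71, 83, 104, 120, 128, 147, 209, 234, 243]
  TgoIV AAAGGCT/7: at [9, 25, 35, 132, 178, 187, 221, 268] ⇒ [16, 32, 42, 139, 185, 194, 228, 275]

All cut coordinates (distinct, sorted): [16, 32, 42, 48, 57, 71, 83, 104, 110, 120, 128, 139, 147, 155, 164, 172, 185, 194, 196, 209, 214, 228, 234, 243, 257, 275, 281, 296]

Fragments:
  [0,16): 16 bp
  [16,32): 16 bp
  [32,42): 10 bp
  [42,48): 6 bp
  [48,57): 9 bp
  [57,71): 14 bp
  [71,83): 12 bp
  [83,104): 21 bp
  [104,110): 6 bp
  [110,120): 10 bp
  [120,128): 8 bp
  [128,139): 11 bp
  [139,147): 8 bp
  [147,155): 8 bp
  [155,164): 9 bp
  [164,172): 8 bp
  [172,185): 13 bp
  [185,194): 9 bp
  [194,196): 2 bp
  [196,209): 13 bp
  [209,214): 5 bp
  [214,228): 14 bp
  [228,234): 6 bp
  [234,243): 9 bp
  [243,257): 14 bp
  [257,275): 18 bp
  [275,281): 6 bp
  [281,296): 15 bp
  [296,300): 4 bp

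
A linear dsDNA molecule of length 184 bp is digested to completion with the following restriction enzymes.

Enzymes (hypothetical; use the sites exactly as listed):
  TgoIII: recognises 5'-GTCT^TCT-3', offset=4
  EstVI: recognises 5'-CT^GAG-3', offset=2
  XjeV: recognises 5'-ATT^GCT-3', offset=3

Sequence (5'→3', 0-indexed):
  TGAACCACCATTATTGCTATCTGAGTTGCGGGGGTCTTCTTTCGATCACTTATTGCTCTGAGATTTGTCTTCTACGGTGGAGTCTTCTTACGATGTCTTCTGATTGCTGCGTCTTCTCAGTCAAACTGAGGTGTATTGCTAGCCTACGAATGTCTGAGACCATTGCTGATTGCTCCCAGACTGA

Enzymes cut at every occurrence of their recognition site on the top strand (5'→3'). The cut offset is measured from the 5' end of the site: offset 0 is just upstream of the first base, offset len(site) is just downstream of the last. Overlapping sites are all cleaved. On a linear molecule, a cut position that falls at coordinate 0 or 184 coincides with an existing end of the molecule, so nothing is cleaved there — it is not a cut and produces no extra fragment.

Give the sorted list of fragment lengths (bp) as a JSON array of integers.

Site scan:
  TgoIII (GTCTTCT, off=4): starts [33, 66, 81, 94, 110] → cuts [37, 70, 85, 98, 114]
  EstVI (CTGAG, off=2): starts [20, 57, 125, 153] → cuts [22, 59, 127, 155]
  XjeV (ATTGCT, off=3): starts [12, 51, 102, 134, 161, 168] → cuts [15, 54, 105, 137, 164, 171]

Pooled cuts: [15, 22, 37, 54, 59, 70, 85, 98, 105, 114, 127, 137, 155, 164, 171]

Fragments:
  [0,15): 15 bp
  [15,22): 7 bp
  [22,37): 15 bp
  [37,54): 17 bp
  [54,59): 5 bp
  [59,70): 11 bp
  [70,85): 15 bp
  [85,98): 13 bp
  [98,105): 7 bp
  [105,114): 9 bp
  [114,127): 13 bp
  [127,137): 10 bp
  [137,155): 18 bp
  [155,164): 9 bp
  [164,171): 7 bp
  [171,184): 13 bp

[5,7,7,7,9,9,10,11,13,13,13,15,15,15,17,18]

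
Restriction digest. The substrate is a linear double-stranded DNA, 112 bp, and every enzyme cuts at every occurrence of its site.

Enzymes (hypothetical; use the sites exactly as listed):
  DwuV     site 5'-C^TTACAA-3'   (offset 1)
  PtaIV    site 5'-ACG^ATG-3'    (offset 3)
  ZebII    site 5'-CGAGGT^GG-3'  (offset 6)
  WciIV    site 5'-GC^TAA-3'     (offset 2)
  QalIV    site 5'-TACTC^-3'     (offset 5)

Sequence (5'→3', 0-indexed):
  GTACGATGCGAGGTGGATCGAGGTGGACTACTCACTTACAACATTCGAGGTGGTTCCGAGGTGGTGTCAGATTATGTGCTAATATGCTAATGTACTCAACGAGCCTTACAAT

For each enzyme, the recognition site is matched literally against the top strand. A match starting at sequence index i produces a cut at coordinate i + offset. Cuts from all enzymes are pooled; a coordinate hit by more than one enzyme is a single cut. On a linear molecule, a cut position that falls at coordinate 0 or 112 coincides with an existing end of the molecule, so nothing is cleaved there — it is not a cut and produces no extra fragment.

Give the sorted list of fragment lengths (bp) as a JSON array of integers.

[2,5,7,8,8,9,9,10,10,11,16,17]

Per-enzyme occurrences:
  DwuV (CTTACAA, off=1): starts [34, 104] → cuts [35, 105]
  PtaIV (ACGATG, off=3): starts [2] → cuts [5]
  ZebII (CGAGGTGG, off=6): starts [8, 18, 45, 56] → cuts [14, 24, 51, 62]
  WciIV (GCTAA, off=2): starts [77, 85] → cuts [79, 87]
  QalIV (TACTC, off=5): starts [28, 92] → cuts [33, 97]

All cut coordinates (distinct, sorted): [5, 14, 24, 33, 35, 51, 62, 79, 87, 97, 105]

Fragment lengths:
  [0,5): 5 bp
  [5,14): 9 bp
  [14,24): 10 bp
  [24,33): 9 bp
  [33,35): 2 bp
  [35,51): 16 bp
  [51,62): 11 bp
  [62,79): 17 bp
  [79,87): 8 bp
  [87,97): 10 bp
  [97,105): 8 bp
  [105,112): 7 bp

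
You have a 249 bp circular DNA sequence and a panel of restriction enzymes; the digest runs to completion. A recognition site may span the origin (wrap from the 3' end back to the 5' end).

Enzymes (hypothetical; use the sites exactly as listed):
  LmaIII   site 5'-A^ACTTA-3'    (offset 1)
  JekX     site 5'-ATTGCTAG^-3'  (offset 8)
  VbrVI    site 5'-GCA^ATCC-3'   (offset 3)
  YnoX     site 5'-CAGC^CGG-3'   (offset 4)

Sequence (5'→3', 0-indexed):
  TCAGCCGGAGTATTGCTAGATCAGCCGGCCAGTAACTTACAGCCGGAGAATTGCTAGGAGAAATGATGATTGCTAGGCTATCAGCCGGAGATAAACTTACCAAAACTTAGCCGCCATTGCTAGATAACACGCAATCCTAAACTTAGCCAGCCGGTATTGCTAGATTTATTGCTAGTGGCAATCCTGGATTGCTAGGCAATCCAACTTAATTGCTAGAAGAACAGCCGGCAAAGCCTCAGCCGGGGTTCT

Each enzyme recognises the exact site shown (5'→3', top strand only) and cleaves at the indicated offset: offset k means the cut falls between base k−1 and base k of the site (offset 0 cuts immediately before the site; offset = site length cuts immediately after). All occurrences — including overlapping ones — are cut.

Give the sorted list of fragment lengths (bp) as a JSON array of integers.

[3,5,5,6,7,9,9,9,9,9,10,10,11,12,12,13,14,14,14,15,15,19,19]

Per-enzyme occurrences:
  LmaIII AACTTA/1: at [33, 93, 103, 139, 202] ⇒ [34, 94, 104, 140, 203]
  JekX ATTGCTAG/8: at [11, 49, 68, 115, 155, 167, 187, 208] ⇒ [19, 57, 76, 123, 163, 175, 195, 216]
  VbrVI GCAATCC/3: at [130, 177, 195] ⇒ [133, 180, 198]
  YnoX CAGCCGG/4: at [1, 21, 39, 81, 147, 221, 236] ⇒ [5, 25, 43, 85, 151, 225, 240]

All cut coordinates (distinct, sorted): [5, 19, 25, 34, 43, 57, 76, 85, 94, 104, 123, 133, 140, 151, 163, 175, 180, 195, 198, 203, 216, 225, 240]

Fragment lengths:
  5→19: 14 bp
  19→25: 6 bp
  25→34: 9 bp
  34→43: 9 bp
  43→57: 14 bp
  57→76: 19 bp
  76→85: 9 bp
  85→94: 9 bp
  94→104: 10 bp
  104→123: 19 bp
  123→133: 10 bp
  133→140: 7 bp
  140→151: 11 bp
  151→163: 12 bp
  163→175: 12 bp
  175→180: 5 bp
  180→195: 15 bp
  195→198: 3 bp
  198→203: 5 bp
  203→216: 13 bp
  216→225: 9 bp
  225→240: 15 bp
  240→5 (wrap): 249-240+5 = 14 bp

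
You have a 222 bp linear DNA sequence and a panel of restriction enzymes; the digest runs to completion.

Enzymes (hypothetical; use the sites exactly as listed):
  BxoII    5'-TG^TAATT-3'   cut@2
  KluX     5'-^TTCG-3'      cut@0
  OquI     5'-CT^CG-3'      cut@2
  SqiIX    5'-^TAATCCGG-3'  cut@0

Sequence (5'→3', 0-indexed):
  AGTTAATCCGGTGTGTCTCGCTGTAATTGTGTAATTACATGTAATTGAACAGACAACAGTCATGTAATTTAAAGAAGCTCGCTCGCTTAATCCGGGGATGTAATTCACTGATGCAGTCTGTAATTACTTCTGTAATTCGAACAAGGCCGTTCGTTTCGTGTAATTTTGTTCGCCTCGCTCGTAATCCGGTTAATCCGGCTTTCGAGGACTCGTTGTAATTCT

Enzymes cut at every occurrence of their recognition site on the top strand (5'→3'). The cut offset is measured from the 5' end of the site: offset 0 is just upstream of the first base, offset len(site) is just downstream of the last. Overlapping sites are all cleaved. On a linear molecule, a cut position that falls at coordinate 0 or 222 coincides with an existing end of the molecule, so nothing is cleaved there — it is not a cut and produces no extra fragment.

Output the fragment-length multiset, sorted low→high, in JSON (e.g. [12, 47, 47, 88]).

[2,3,3,4,4,4,5,5,5,6,7,7,8,8,9,10,10,10,12,13,14,15,15,20,23]

Scan for sites:
  BxoII TGTAATT/2: at [21, 29, 39, 62, 98, 118, 130, 158, 213] ⇒ [23, 31, 41, 64, 100, 120, 132, 160, 215]
  KluX TTCG/0: at [135, 149, 154, 168, 200] ⇒ [135, 149, 154, 168, 200]
  OquI CTCG/2: at [16, 77, 81, 173, 177, 208] ⇒ [18, 79, 83, 175, 179, 210]
  SqiIX TAATCCGG/0: at [3, 87, 181, 190] ⇒ [3, 87, 181, 190]

Pooled cuts: [3, 18, 23, 31, 41, 64, 79, 83, 87, 100, 120, 132, 135, 149, 154, 160, 168, 175, 179, 181, 190, 200, 210, 215]

Fragment lengths:
  [0,3): 3 bp
  [3,18): 15 bp
  [18,23): 5 bp
  [23,31): 8 bp
  [31,41): 10 bp
  [41,64): 23 bp
  [64,79): 15 bp
  [79,83): 4 bp
  [83,87): 4 bp
  [87,100): 13 bp
  [100,120): 20 bp
  [120,132): 12 bp
  [132,135): 3 bp
  [135,149): 14 bp
  [149,154): 5 bp
  [154,160): 6 bp
  [160,168): 8 bp
  [168,175): 7 bp
  [175,179): 4 bp
  [179,181): 2 bp
  [181,190): 9 bp
  [190,200): 10 bp
  [200,210): 10 bp
  [210,215): 5 bp
  [215,222): 7 bp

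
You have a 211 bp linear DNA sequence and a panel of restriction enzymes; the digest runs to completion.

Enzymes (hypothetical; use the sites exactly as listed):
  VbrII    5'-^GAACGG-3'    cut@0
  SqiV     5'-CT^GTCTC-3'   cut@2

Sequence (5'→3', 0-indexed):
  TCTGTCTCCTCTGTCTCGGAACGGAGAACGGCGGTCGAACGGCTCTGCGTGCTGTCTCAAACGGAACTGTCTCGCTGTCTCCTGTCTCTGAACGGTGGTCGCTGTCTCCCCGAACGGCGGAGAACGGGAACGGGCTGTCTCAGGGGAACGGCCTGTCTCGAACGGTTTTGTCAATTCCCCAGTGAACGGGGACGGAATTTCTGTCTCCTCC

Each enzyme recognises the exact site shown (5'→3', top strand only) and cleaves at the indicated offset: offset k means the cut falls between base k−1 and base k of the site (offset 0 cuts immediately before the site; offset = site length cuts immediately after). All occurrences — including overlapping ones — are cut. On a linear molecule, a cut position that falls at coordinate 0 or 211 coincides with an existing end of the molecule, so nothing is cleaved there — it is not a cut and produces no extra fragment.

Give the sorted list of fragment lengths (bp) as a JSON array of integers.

Per-enzyme occurrences:
  VbrII GAACGG/0: at [18, 25, 36, 89, 111, 121, 127, 145, 159, 183] ⇒ [18, 25, 36, 89, 111, 121, 127, 145, 159, 183]
  SqiV CTGTCTC/2: at [1, 10, 51, 66, 74, 81, 101, 134, 152, 200] ⇒ [3, 12, 53, 68, 76, 83, 103, 136, 154, 202]

Pooled cuts: [3, 12, 18, 25, 36, 53, 68, 76, 83, 89, 103, 111, 121, 127, 136, 145, 154, 159, 183, 202]

Fragments:
  [0,3): 3 bp
  [3,12): 9 bp
  [12,18): 6 bp
  [18,25): 7 bp
  [25,36): 11 bp
  [36,53): 17 bp
  [53,68): 15 bp
  [68,76): 8 bp
  [76,83): 7 bp
  [83,89): 6 bp
  [89,103): 14 bp
  [103,111): 8 bp
  [111,121): 10 bp
  [121,127): 6 bp
  [127,136): 9 bp
  [136,145): 9 bp
  [145,154): 9 bp
  [154,159): 5 bp
  [159,183): 24 bp
  [183,202): 19 bp
  [202,211): 9 bp

[3,5,6,6,6,7,7,8,8,9,9,9,9,9,10,11,14,15,17,19,24]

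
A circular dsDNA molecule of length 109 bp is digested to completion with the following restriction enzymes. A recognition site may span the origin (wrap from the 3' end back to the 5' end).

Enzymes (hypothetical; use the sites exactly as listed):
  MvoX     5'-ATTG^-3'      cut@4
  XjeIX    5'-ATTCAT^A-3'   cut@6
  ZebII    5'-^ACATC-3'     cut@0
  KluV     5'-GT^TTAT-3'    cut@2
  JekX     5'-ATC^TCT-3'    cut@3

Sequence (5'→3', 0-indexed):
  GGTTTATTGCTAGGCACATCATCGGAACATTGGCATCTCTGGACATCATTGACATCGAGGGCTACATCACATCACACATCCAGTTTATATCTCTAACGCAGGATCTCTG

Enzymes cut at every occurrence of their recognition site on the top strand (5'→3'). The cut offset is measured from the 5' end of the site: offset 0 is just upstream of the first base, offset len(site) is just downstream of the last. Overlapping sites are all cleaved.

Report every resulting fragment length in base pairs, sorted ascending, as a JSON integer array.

[5,5,5,6,6,7,7,7,9,9,12,14,17]

Scan for sites:
  MvoX (ATTG, off=4): starts [5, 28, 47] → cuts [9, 32, 51]
  XjeIX (ATTCATA, off=6): no sites
  ZebII (ACATC, off=0): starts [15, 42, 51, 63, 68, 75] → cuts [15, 42, 51, 63, 68, 75]
  KluV (GTTTAT, off=2): starts [1, 82] → cuts [3, 84]
  JekX (ATCTCT, off=3): starts [34, 88, 102] → cuts [37, 91, 105]

All cut coordinates (distinct, sorted): [3, 9, 15, 32, 37, 42, 51, 63, 68, 75, 84, 91, 105]

Fragment lengths:
  3→9: 6 bp
  9→15: 6 bp
  15→32: 17 bp
  32→37: 5 bp
  37→42: 5 bp
  42→51: 9 bp
  51→63: 12 bp
  63→68: 5 bp
  68→75: 7 bp
  75→84: 9 bp
  84→91: 7 bp
  91→105: 14 bp
  105→3 (wrap): 109-105+3 = 7 bp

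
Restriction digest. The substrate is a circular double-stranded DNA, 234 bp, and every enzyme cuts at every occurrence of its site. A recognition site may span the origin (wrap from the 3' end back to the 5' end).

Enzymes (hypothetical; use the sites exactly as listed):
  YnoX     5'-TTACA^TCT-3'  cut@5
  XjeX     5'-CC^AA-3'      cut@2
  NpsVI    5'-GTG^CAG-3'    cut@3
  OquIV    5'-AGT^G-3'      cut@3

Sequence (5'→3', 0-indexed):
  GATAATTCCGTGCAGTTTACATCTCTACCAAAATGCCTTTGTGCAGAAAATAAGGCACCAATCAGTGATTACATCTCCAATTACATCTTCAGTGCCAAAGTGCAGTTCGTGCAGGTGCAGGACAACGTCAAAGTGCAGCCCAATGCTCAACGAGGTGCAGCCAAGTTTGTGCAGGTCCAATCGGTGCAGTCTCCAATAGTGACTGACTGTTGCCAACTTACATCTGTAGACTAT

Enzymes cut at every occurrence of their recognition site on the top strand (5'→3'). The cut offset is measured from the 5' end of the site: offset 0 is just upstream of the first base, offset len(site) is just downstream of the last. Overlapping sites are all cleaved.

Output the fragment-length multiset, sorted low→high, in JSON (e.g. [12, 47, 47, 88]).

Scan for sites:
  YnoX TTACATCT/5: at [16, 68, 80, 217] ⇒ [21, 73, 85, 222]
  XjeX CCAA/2: at [27, 57, 76, 94, 139, 160, 176, 192, 212] ⇒ [29, 59, 78, 96, 141, 162, 178, 194, 214]
  NpsVI GTGCAG/3: at [9, 40, 99, 108, 114, 132, 154, 168, 183] ⇒ [12, 43, 102, 111, 117, 135, 157, 171, 186]
  OquIV AGTG/3: at [63, 90, 98, 131, 197] ⇒ [66, 93, 101, 134, 200]

Pooled cuts: [12, 21, 29, 43, 59, 66, 73, 78, 85, 93, 96, 101, 102, 111, 117, 134, 135, 141, 157, 162, 171, 178, 186, 194, 200, 214, 222]

Fragments:
  12→21: 9 bp
  21→29: 8 bp
  29→43: 14 bp
  43→59: 16 bp
  59→66: 7 bp
  66→73: 7 bp
  73→78: 5 bp
  78→85: 7 bp
  85→93: 8 bp
  93→96: 3 bp
  96→101: 5 bp
  101→102: 1 bp
  102→111: 9 bp
  111→117: 6 bp
  117→134: 17 bp
  134→135: 1 bp
  135→141: 6 bp
  141→157: 16 bp
  157→162: 5 bp
  162→171: 9 bp
  171→178: 7 bp
  178→186: 8 bp
  186→194: 8 bp
  194→200: 6 bp
  200→214: 14 bp
  214→222: 8 bp
  222→12 (wrap): 234-222+12 = 24 bp

[1,1,3,5,5,5,6,6,6,7,7,7,7,8,8,8,8,8,9,9,9,14,14,16,16,17,24]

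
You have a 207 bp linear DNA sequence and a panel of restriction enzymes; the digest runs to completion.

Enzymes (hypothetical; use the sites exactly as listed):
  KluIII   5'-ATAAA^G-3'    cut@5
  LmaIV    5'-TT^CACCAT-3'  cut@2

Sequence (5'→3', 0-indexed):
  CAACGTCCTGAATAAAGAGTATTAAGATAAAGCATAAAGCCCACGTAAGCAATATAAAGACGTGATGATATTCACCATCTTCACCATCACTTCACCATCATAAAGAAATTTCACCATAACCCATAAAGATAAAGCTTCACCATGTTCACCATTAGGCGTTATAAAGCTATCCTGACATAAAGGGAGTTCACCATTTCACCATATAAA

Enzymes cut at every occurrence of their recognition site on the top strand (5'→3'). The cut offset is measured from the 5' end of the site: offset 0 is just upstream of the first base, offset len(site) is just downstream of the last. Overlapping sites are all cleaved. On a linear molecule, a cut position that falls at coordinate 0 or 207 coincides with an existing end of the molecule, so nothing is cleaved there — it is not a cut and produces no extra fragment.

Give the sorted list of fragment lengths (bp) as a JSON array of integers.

Per-enzyme occurrences:
  KluIII (ATAAAG, off=5): starts [11, 26, 33, 53, 99, 122, 128, 160, 176] → cuts [16, 31, 38, 58, 104, 127, 133, 165, 181]
  LmaIV (TTCACCAT, off=2): starts [70, 79, 90, 109, 135, 144, 186, 194] → cuts [72, 81, 92, 111, 137, 146, 188, 196]

Pooled cuts: [16, 31, 38, 58, 72, 81, 92, 104, 111, 127, 133, 137, 146, 165, 181, 188, 196]

Fragment lengths:
  [0,16): 16 bp
  [16,31): 15 bp
  [31,38): 7 bp
  [38,58): 20 bp
  [58,72): 14 bp
  [72,81): 9 bp
  [81,92): 11 bp
  [92,104): 12 bp
  [104,111): 7 bp
  [111,127): 16 bp
  [127,133): 6 bp
  [133,137): 4 bp
  [137,146): 9 bp
  [146,165): 19 bp
  [165,181): 16 bp
  [181,188): 7 bp
  [188,196): 8 bp
  [196,207): 11 bp

[4,6,7,7,7,8,9,9,11,11,12,14,15,16,16,16,19,20]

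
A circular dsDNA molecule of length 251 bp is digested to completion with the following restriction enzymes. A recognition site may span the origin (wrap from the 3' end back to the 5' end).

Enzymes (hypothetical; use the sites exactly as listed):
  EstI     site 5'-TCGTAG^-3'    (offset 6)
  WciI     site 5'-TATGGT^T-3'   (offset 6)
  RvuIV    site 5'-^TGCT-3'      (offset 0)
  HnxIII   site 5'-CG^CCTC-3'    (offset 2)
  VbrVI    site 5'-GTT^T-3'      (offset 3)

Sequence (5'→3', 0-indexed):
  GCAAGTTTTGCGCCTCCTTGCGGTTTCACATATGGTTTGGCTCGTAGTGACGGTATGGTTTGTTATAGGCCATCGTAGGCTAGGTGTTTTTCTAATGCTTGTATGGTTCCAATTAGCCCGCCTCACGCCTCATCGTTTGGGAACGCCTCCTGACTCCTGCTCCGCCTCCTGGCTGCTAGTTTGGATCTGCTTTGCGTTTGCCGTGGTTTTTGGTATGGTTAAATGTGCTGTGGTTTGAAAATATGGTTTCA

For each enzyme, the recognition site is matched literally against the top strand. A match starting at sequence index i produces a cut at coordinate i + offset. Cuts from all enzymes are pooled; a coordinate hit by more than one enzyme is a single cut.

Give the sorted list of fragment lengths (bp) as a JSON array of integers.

Site scan:
  EstI (TCGTAG, off=6): starts [41, 72] → cuts [47, 78]
  WciI (TATGGTT, off=6): starts [30, 53, 101, 213, 241] → cuts [36, 59, 107, 219, 247]
  RvuIV (TGCT, off=0): starts [95, 157, 173, 187, 225] → cuts [95, 157, 173, 187, 225]
  HnxIII (CGCCTC, off=2): starts [10, 118, 125, 143, 162] → cuts [12, 120, 127, 145, 164]
  VbrVI (GTTT, off=3): starts [4, 22, 34, 57, 85, 134, 178, 195, 205, 232, 245] → cuts [7, 25, 37, 60, 88, 137, 181, 198, 208, 235, 248]

Pooled cuts: [7, 12, 25, 36, 37, 47, 59, 60, 78, 88, 95, 107, 120, 127, 137, 145, 157, 164, 173, 181, 187, 198, 208, 219, 225, 235, 247, 248]

Fragments:
  7→12: 5 bp
  12→25: 13 bp
  25→36: 11 bp
  36→37: 1 bp
  37→47: 10 bp
  47→59: 12 bp
  59→60: 1 bp
  60→78: 18 bp
  78→88: 10 bp
  88→95: 7 bp
  95→107: 12 bp
  107→120: 13 bp
  120→127: 7 bp
  127→137: 10 bp
  137→145: 8 bp
  145→157: 12 bp
  157→164: 7 bp
  164→173: 9 bp
  173→181: 8 bp
  181→187: 6 bp
  187→198: 11 bp
  198→208: 10 bp
  208→219: 11 bp
  219→225: 6 bp
  225→235: 10 bp
  235→247: 12 bp
  247→248: 1 bp
  248→7 (wrap): 251-248+7 = 10 bp

[1,1,1,5,6,6,7,7,7,8,8,9,10,10,10,10,10,10,11,11,11,12,12,12,12,13,13,18]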